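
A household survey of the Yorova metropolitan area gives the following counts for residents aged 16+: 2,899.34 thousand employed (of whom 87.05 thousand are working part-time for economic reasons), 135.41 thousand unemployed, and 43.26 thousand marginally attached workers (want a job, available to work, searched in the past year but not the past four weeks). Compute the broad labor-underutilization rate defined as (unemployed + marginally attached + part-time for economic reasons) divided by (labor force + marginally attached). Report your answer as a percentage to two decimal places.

Broad underutilization rate ≈ 8.63%.

Labor force = 2,899.34 + 135.41 = 3,034.75 thousand.
Numerator = 135.41 + 43.26 + 87.05 = 265.72 thousand.
Denominator = 3,034.75 + 43.26 = 3,078.01 thousand.
Broad rate = 265.72 / 3,078.01 = 8.63%.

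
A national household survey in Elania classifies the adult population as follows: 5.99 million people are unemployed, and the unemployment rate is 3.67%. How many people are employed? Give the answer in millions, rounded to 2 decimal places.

Labor force = U / u = 5.99 / 0.0367 ≈ 163.22 million.
Employed = labor force − unemployed = 163.22 − 5.99 = 157.23 million.

About 157.23 million are employed.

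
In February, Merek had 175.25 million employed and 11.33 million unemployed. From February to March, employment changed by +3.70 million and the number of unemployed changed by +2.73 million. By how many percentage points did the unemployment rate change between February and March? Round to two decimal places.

The unemployment rate changed by +1.21 percentage points.

February: labor force = 175.25 + 11.33 = 186.58; u = 11.33/186.58 = 6.07%.
March: labor force = 178.95 + 14.06 = 193.01; u = 14.06/193.01 = 7.28%.
Change = 7.28% − 6.07% = +1.21 pp.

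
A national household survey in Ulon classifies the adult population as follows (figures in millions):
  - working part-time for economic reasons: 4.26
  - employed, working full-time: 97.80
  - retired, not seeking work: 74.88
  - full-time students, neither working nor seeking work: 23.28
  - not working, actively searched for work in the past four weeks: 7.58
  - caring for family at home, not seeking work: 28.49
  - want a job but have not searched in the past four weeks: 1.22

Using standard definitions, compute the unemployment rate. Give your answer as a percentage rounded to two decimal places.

Unemployment rate ≈ 6.91%.

Employed = 4.26 + 97.80 = 102.06 million (anyone who worked, including part-time for economic reasons, counts as employed).
Unemployed = 7.58 million.
Labor force = 102.06 + 7.58 = 109.64 million.
Unemployment rate = 7.58 / 109.64 = 6.91%.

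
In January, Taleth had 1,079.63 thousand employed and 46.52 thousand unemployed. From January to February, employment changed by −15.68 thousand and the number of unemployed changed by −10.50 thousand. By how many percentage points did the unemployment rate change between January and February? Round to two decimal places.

The unemployment rate changed by −0.86 percentage points.

January: labor force = 1,079.63 + 46.52 = 1,126.15; u = 46.52/1,126.15 = 4.13%.
February: labor force = 1,063.95 + 36.02 = 1,099.97; u = 36.02/1,099.97 = 3.27%.
Change = 3.27% − 4.13% = −0.86 pp.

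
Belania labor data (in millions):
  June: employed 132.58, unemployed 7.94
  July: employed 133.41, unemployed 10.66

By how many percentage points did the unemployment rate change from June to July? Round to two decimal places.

June: labor force = 132.58 + 7.94 = 140.52; u = 7.94/140.52 = 5.65%.
July: labor force = 133.41 + 10.66 = 144.07; u = 10.66/144.07 = 7.40%.
Change = 7.40% − 5.65% = +1.75 pp.

The unemployment rate changed by +1.75 percentage points.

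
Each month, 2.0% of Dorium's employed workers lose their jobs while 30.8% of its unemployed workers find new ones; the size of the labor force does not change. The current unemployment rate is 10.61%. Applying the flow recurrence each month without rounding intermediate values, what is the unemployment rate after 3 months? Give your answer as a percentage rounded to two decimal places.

With a fixed labor force, u_{t+1} = u_t + s·(1−u_t) − f·u_t = u_t·(1−s−f) + s.
Here 1−s−f = 0.672 and s = 0.020.
u_1 = 0.106100 × 0.672 + 0.020 = 0.091299.
u_2 = 0.091299 × 0.672 + 0.020 = 0.081353.
u_3 = 0.081353 × 0.672 + 0.020 = 0.074669.

Unemployment rate after three months ≈ 7.47%.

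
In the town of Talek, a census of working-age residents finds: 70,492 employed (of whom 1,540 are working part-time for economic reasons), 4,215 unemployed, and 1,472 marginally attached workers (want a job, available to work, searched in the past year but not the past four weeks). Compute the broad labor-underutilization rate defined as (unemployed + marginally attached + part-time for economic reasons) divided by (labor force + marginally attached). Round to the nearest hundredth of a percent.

Labor force = 70,492 + 4,215 = 74,707.
Numerator = 4,215 + 1,472 + 1,540 = 7,227.
Denominator = 74,707 + 1,472 = 76,179.
Broad rate = 7,227 / 76,179 = 9.49%.

Broad underutilization rate ≈ 9.49%.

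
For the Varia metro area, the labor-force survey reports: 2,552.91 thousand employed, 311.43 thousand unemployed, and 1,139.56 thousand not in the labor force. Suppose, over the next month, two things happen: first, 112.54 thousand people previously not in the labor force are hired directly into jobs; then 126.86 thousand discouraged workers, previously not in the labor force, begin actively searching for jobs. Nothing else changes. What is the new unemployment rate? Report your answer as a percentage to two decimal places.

New unemployment rate ≈ 14.12%.

Initially, labor force = 2,552.91 + 311.43 = 2,864.34 thousand, so u = 311.43/2,864.34 = 10.87%.
After the first change, employed and labor force both rise by 112.54; unemployed unchanged → E = 2,665.45, U = 311.43, labor force = 2,976.88 thousand.
After the second change, unemployed and labor force both rise by 126.86 → E = 2,665.45, U = 438.29, labor force = 3,103.74 thousand.
New unemployment rate = 438.29 / 3,103.74 = 14.12%.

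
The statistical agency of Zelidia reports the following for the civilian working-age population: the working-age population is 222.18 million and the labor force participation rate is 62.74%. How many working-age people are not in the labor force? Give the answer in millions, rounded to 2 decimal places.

Share not in the labor force = 1 − 0.6274 = 0.3726.
Not in labor force = 0.3726 × 222.18 ≈ 82.78 million.

About 82.78 million are not in the labor force.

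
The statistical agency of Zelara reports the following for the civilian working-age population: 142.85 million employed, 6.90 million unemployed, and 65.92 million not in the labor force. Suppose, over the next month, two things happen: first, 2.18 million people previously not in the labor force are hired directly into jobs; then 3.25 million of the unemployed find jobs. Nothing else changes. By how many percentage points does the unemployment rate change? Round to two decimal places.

Initially, labor force = 142.85 + 6.90 = 149.75 million, so u = 6.90/149.75 = 4.61%.
After the first change, employed and labor force both rise by 2.18; unemployed unchanged → E = 145.03, U = 6.90, labor force = 151.93 million.
After the second change, unemployed falls and employed rises by 3.25; labor force unchanged → E = 148.28, U = 3.65, labor force = 151.93 million.
New unemployment rate = 3.65 / 151.93 = 2.40%.
Change = 2.40% − 4.61% = −2.21 percentage points.

The unemployment rate changes by −2.21 percentage points.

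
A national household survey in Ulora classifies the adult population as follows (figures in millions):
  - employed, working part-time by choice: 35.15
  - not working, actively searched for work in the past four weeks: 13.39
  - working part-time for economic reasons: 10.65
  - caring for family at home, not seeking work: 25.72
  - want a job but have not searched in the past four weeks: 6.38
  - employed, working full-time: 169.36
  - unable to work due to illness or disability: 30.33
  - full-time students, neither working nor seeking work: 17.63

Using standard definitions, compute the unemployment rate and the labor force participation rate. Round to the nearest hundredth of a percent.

Employed = 35.15 + 10.65 + 169.36 = 215.16 million (anyone who worked, including part-time for economic reasons, counts as employed).
Unemployed = 13.39 million.
Labor force = 215.16 + 13.39 = 228.55 million.
Not in labor force = 25.72 + 6.38 + 30.33 + 17.63 = 80.06 million (those not working and not actively searching are outside the labor force — including those who want a job but have given up searching).
Civilian working-age population = 228.55 + 80.06 = 308.61 million.
Unemployment rate = 13.39 / 228.55 = 5.86%.
Labor force participation rate = 228.55 / 308.61 = 74.06%.

Unemployment rate ≈ 5.86%; labor force participation rate ≈ 74.06%.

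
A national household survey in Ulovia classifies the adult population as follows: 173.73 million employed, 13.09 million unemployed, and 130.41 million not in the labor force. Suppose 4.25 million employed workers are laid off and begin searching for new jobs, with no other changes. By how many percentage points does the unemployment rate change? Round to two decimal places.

Initially, labor force = 173.73 + 13.09 = 186.82 million, so u = 13.09/186.82 = 7.01%.
After the change, employed falls and unemployed rises by 4.25; labor force unchanged → E = 169.48, U = 17.34, labor force = 186.82 million.
New unemployment rate = 17.34 / 186.82 = 9.28%.
Change = 9.28% − 7.01% = +2.27 percentage points.

The unemployment rate changes by +2.27 percentage points.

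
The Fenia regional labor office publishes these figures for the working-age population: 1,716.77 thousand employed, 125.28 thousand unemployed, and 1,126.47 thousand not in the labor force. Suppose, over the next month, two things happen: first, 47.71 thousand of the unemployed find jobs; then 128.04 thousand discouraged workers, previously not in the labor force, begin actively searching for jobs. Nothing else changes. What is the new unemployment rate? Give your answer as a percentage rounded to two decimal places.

New unemployment rate ≈ 10.44%.

Initially, labor force = 1,716.77 + 125.28 = 1,842.05 thousand, so u = 125.28/1,842.05 = 6.80%.
After the first change, unemployed falls and employed rises by 47.71; labor force unchanged → E = 1,764.48, U = 77.57, labor force = 1,842.05 thousand.
After the second change, unemployed and labor force both rise by 128.04 → E = 1,764.48, U = 205.61, labor force = 1,970.09 thousand.
New unemployment rate = 205.61 / 1,970.09 = 10.44%.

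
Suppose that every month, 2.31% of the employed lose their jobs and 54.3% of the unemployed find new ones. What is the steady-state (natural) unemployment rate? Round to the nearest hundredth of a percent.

Steady-state unemployment rate ≈ 4.08%.

At steady state the flows balance: s·E = f·U, so U/(E+U) = s/(s+f).
u* = 2.31 / (2.31 + 54.3) = 2.31 / 56.61 = 4.08%.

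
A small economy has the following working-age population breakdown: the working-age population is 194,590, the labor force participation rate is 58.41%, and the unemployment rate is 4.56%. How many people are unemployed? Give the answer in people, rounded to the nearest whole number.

About 5,183 are unemployed.

Labor force = 0.5841 × 194,590 = 113,660.
Unemployed = 0.0456 × 113,660 ≈ 5,183.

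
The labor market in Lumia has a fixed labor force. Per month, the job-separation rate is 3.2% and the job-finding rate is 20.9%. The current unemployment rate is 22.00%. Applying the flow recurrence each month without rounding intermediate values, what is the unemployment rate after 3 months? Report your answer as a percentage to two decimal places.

Unemployment rate after three months ≈ 17.09%.

With a fixed labor force, u_{t+1} = u_t + s·(1−u_t) − f·u_t = u_t·(1−s−f) + s.
Here 1−s−f = 0.759 and s = 0.032.
u_1 = 0.220000 × 0.759 + 0.032 = 0.198980.
u_2 = 0.198980 × 0.759 + 0.032 = 0.183026.
u_3 = 0.183026 × 0.759 + 0.032 = 0.170917.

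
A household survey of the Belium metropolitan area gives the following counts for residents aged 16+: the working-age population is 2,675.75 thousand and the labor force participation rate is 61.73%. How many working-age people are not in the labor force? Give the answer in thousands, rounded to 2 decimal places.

Share not in the labor force = 1 − 0.6173 = 0.3827.
Not in labor force = 0.3827 × 2,675.75 ≈ 1,024.01 thousand.

About 1,024.01 thousand are not in the labor force.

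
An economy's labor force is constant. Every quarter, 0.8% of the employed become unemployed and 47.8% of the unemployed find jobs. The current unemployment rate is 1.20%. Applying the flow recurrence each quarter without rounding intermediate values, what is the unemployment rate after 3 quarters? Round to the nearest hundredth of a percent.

Unemployment rate after three quarters ≈ 1.59%.

With a fixed labor force, u_{t+1} = u_t + s·(1−u_t) − f·u_t = u_t·(1−s−f) + s.
Here 1−s−f = 0.514 and s = 0.008.
u_1 = 0.012000 × 0.514 + 0.008 = 0.014168.
u_2 = 0.014168 × 0.514 + 0.008 = 0.015282.
u_3 = 0.015282 × 0.514 + 0.008 = 0.015855.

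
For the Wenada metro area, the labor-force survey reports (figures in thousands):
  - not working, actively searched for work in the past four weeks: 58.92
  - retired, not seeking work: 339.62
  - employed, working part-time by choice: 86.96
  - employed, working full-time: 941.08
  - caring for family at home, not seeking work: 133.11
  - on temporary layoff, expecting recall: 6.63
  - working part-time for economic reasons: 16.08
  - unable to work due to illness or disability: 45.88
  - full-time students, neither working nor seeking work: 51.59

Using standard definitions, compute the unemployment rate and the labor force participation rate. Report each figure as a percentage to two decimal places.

Unemployment rate ≈ 5.91%; labor force participation rate ≈ 66.06%.

Employed = 86.96 + 941.08 + 16.08 = 1,044.12 thousand (anyone who worked, including part-time for economic reasons, counts as employed).
Unemployed = 58.92 + 6.63 = 65.55 thousand (jobless and actively searching, or on temporary layoff).
Labor force = 1,044.12 + 65.55 = 1,109.67 thousand.
Not in labor force = 339.62 + 133.11 + 45.88 + 51.59 = 570.20 thousand (those not working and not actively searching are outside the labor force).
Civilian working-age population = 1,109.67 + 570.20 = 1,679.87 thousand.
Unemployment rate = 65.55 / 1,109.67 = 5.91%.
Labor force participation rate = 1,109.67 / 1,679.87 = 66.06%.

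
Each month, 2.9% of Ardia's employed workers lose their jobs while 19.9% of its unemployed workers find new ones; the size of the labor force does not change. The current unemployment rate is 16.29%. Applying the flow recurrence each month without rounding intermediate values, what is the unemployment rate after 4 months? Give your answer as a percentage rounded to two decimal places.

Unemployment rate after four months ≈ 13.99%.

With a fixed labor force, u_{t+1} = u_t + s·(1−u_t) − f·u_t = u_t·(1−s−f) + s.
Here 1−s−f = 0.772 and s = 0.029.
u_1 = 0.162900 × 0.772 + 0.029 = 0.154759.
u_2 = 0.154759 × 0.772 + 0.029 = 0.148474.
u_3 = 0.148474 × 0.772 + 0.029 = 0.143622.
u_4 = 0.143622 × 0.772 + 0.029 = 0.139876.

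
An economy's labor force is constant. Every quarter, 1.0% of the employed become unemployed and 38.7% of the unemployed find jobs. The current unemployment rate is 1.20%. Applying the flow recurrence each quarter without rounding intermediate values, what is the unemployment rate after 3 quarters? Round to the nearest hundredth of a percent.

With a fixed labor force, u_{t+1} = u_t + s·(1−u_t) − f·u_t = u_t·(1−s−f) + s.
Here 1−s−f = 0.603 and s = 0.010.
u_1 = 0.012000 × 0.603 + 0.010 = 0.017236.
u_2 = 0.017236 × 0.603 + 0.010 = 0.020393.
u_3 = 0.020393 × 0.603 + 0.010 = 0.022297.

Unemployment rate after three quarters ≈ 2.23%.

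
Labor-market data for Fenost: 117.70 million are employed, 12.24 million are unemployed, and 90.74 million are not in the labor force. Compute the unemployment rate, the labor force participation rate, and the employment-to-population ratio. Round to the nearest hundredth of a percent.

Unemployment rate ≈ 9.42%; labor force participation rate ≈ 58.88%; employment-population ratio ≈ 53.34%.

Labor force = employed + unemployed = 117.70 + 12.24 = 129.94 million.
Working-age population = 129.94 + 90.74 = 220.68 million.
Unemployment rate = 12.24 / 129.94 = 9.42%.
Labor force participation rate = 129.94 / 220.68 = 58.88%.
Employment-population ratio = 117.70 / 220.68 = 53.34%.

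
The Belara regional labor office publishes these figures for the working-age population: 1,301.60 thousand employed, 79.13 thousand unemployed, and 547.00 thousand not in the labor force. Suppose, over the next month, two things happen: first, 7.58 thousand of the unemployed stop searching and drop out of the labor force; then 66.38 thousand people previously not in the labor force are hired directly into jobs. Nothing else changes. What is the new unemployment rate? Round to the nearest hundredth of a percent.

Initially, labor force = 1,301.60 + 79.13 = 1,380.73 thousand, so u = 79.13/1,380.73 = 5.73%.
After the first change, unemployed and labor force both fall by 7.58 → E = 1,301.60, U = 71.55, labor force = 1,373.15 thousand.
After the second change, employed and labor force both rise by 66.38; unemployed unchanged → E = 1,367.98, U = 71.55, labor force = 1,439.53 thousand.
New unemployment rate = 71.55 / 1,439.53 = 4.97%.

New unemployment rate ≈ 4.97%.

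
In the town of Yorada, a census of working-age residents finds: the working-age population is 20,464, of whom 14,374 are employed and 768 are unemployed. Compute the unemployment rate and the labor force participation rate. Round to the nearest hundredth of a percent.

Unemployment rate ≈ 5.07%; labor force participation rate ≈ 73.99%.

Labor force = employed + unemployed = 14,374 + 768 = 15,142.
Unemployment rate = 768 / 15,142 = 5.07%.
Labor force participation rate = 15,142 / 20,464 = 73.99%.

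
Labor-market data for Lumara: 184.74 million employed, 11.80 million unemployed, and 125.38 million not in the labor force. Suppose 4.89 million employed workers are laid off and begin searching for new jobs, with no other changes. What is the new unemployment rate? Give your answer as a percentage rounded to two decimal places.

New unemployment rate ≈ 8.49%.

Initially, labor force = 184.74 + 11.80 = 196.54 million, so u = 11.80/196.54 = 6.00%.
After the change, employed falls and unemployed rises by 4.89; labor force unchanged → E = 179.85, U = 16.69, labor force = 196.54 million.
New unemployment rate = 16.69 / 196.54 = 8.49%.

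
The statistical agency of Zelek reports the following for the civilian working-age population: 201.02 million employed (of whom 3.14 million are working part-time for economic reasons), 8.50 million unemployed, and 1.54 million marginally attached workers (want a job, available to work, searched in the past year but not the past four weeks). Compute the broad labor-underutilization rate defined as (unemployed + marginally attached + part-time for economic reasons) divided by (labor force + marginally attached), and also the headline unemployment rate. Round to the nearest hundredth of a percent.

Labor force = 201.02 + 8.50 = 209.52 million.
Numerator = 8.50 + 1.54 + 3.14 = 13.18 million.
Denominator = 209.52 + 1.54 = 211.06 million.
Broad rate = 13.18 / 211.06 = 6.24%.
Headline unemployment rate = 8.50 / 209.52 = 4.06%.

Broad underutilization rate ≈ 6.24%; headline unemployment rate ≈ 4.06%.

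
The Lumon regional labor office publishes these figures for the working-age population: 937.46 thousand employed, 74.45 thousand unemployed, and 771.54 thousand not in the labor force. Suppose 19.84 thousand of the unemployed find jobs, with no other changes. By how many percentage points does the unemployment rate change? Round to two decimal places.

Initially, labor force = 937.46 + 74.45 = 1,011.91 thousand, so u = 74.45/1,011.91 = 7.36%.
After the change, unemployed falls and employed rises by 19.84; labor force unchanged → E = 957.30, U = 54.61, labor force = 1,011.91 thousand.
New unemployment rate = 54.61 / 1,011.91 = 5.40%.
Change = 5.40% − 7.36% = −1.96 percentage points.

The unemployment rate changes by −1.96 percentage points.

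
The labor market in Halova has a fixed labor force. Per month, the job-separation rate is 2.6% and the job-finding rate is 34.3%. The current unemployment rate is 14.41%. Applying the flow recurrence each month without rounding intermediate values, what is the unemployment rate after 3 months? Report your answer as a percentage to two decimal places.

With a fixed labor force, u_{t+1} = u_t + s·(1−u_t) − f·u_t = u_t·(1−s−f) + s.
Here 1−s−f = 0.631 and s = 0.026.
u_1 = 0.144100 × 0.631 + 0.026 = 0.116927.
u_2 = 0.116927 × 0.631 + 0.026 = 0.099781.
u_3 = 0.099781 × 0.631 + 0.026 = 0.088962.

Unemployment rate after three months ≈ 8.90%.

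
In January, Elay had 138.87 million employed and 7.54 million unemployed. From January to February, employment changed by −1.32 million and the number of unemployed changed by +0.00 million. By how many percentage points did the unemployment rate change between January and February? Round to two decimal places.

January: labor force = 138.87 + 7.54 = 146.41; u = 7.54/146.41 = 5.15%.
February: labor force = 137.55 + 7.54 = 145.09; u = 7.54/145.09 = 5.20%.
Change = 5.20% − 5.15% = +0.05 pp.

The unemployment rate changed by +0.05 percentage points.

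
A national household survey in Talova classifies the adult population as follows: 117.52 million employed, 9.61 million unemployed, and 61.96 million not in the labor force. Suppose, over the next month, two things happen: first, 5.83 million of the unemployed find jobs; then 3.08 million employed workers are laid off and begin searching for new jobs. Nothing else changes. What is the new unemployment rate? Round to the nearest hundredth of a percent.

Initially, labor force = 117.52 + 9.61 = 127.13 million, so u = 9.61/127.13 = 7.56%.
After the first change, unemployed falls and employed rises by 5.83; labor force unchanged → E = 123.35, U = 3.78, labor force = 127.13 million.
After the second change, employed falls and unemployed rises by 3.08; labor force unchanged → E = 120.27, U = 6.86, labor force = 127.13 million.
New unemployment rate = 6.86 / 127.13 = 5.40%.

New unemployment rate ≈ 5.40%.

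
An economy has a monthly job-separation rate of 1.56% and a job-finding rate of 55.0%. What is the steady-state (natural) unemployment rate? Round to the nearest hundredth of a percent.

At steady state the flows balance: s·E = f·U, so U/(E+U) = s/(s+f).
u* = 1.56 / (1.56 + 55.0) = 1.56 / 56.56 = 2.76%.

Steady-state unemployment rate ≈ 2.76%.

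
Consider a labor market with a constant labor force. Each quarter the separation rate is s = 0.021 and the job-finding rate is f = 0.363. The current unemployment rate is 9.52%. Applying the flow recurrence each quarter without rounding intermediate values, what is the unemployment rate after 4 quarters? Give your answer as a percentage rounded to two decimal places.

With a fixed labor force, u_{t+1} = u_t + s·(1−u_t) − f·u_t = u_t·(1−s−f) + s.
Here 1−s−f = 0.616 and s = 0.021.
u_1 = 0.095200 × 0.616 + 0.021 = 0.079643.
u_2 = 0.079643 × 0.616 + 0.021 = 0.070060.
u_3 = 0.070060 × 0.616 + 0.021 = 0.064157.
u_4 = 0.064157 × 0.616 + 0.021 = 0.060521.

Unemployment rate after four quarters ≈ 6.05%.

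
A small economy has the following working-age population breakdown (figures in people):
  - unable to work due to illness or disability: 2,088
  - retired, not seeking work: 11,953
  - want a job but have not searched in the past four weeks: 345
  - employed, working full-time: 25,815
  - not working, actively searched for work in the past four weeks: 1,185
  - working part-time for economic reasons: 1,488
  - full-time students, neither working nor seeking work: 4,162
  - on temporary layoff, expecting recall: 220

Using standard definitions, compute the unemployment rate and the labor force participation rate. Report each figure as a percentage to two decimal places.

Employed = 25,815 + 1,488 = 27,303 (anyone who worked, including part-time for economic reasons, counts as employed).
Unemployed = 1,185 + 220 = 1,405 (jobless and actively searching, or on temporary layoff).
Labor force = 27,303 + 1,405 = 28,708.
Not in labor force = 2,088 + 11,953 + 345 + 4,162 = 18,548 (those not working and not actively searching are outside the labor force — including those who want a job but have given up searching).
Civilian working-age population = 28,708 + 18,548 = 47,256.
Unemployment rate = 1,405 / 28,708 = 4.89%.
Labor force participation rate = 28,708 / 47,256 = 60.75%.

Unemployment rate ≈ 4.89%; labor force participation rate ≈ 60.75%.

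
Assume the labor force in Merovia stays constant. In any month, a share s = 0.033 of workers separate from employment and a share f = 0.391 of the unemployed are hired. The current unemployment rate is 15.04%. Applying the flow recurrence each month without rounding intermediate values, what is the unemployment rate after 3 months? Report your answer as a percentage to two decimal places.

With a fixed labor force, u_{t+1} = u_t + s·(1−u_t) − f·u_t = u_t·(1−s−f) + s.
Here 1−s−f = 0.576 and s = 0.033.
u_1 = 0.150400 × 0.576 + 0.033 = 0.119630.
u_2 = 0.119630 × 0.576 + 0.033 = 0.101907.
u_3 = 0.101907 × 0.576 + 0.033 = 0.091698.

Unemployment rate after three months ≈ 9.17%.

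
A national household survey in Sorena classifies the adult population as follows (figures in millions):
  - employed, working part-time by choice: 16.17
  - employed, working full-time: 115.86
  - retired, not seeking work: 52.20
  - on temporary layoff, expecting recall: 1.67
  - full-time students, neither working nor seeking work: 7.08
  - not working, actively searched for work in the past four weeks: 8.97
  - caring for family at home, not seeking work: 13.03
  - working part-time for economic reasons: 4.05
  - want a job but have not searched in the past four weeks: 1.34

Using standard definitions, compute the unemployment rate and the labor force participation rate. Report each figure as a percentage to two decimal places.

Employed = 16.17 + 115.86 + 4.05 = 136.08 million (anyone who worked, including part-time for economic reasons, counts as employed).
Unemployed = 1.67 + 8.97 = 10.64 million (jobless and actively searching, or on temporary layoff).
Labor force = 136.08 + 10.64 = 146.72 million.
Not in labor force = 52.20 + 7.08 + 13.03 + 1.34 = 73.65 million (those not working and not actively searching are outside the labor force — including those who want a job but have given up searching).
Civilian working-age population = 146.72 + 73.65 = 220.37 million.
Unemployment rate = 10.64 / 146.72 = 7.25%.
Labor force participation rate = 146.72 / 220.37 = 66.58%.

Unemployment rate ≈ 7.25%; labor force participation rate ≈ 66.58%.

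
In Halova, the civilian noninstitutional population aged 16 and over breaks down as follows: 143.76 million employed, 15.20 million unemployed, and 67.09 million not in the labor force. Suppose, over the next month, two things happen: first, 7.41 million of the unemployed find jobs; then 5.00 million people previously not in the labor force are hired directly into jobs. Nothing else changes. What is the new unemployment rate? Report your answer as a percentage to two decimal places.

New unemployment rate ≈ 4.75%.

Initially, labor force = 143.76 + 15.20 = 158.96 million, so u = 15.20/158.96 = 9.56%.
After the first change, unemployed falls and employed rises by 7.41; labor force unchanged → E = 151.17, U = 7.79, labor force = 158.96 million.
After the second change, employed and labor force both rise by 5.00; unemployed unchanged → E = 156.17, U = 7.79, labor force = 163.96 million.
New unemployment rate = 7.79 / 163.96 = 4.75%.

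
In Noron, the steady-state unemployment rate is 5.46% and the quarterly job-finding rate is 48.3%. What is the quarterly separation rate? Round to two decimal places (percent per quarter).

Separation rate ≈ 2.79% per quarter.

From u* = s/(s+f): s = u·f/(1−u).
s = 0.0546 × 48.3 / (1 − 0.0546) = 2.6372 / 0.9454 ≈ 2.79% per quarter.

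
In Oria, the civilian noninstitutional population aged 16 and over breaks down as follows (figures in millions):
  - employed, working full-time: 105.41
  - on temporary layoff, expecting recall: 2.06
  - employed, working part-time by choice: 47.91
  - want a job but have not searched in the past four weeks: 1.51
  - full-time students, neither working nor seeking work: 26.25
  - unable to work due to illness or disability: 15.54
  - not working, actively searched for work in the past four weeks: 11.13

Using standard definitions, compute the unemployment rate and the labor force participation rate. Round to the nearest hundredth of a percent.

Unemployment rate ≈ 7.92%; labor force participation rate ≈ 79.36%.

Employed = 105.41 + 47.91 = 153.32 million.
Unemployed = 2.06 + 11.13 = 13.19 million (jobless and actively searching, or on temporary layoff).
Labor force = 153.32 + 13.19 = 166.51 million.
Not in labor force = 1.51 + 26.25 + 15.54 = 43.30 million (those not working and not actively searching are outside the labor force — including those who want a job but have given up searching).
Civilian working-age population = 166.51 + 43.30 = 209.81 million.
Unemployment rate = 13.19 / 166.51 = 7.92%.
Labor force participation rate = 166.51 / 209.81 = 79.36%.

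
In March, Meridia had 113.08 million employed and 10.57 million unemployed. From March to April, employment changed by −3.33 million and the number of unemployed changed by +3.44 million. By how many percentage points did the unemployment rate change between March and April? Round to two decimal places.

The unemployment rate changed by +2.77 percentage points.

March: labor force = 113.08 + 10.57 = 123.65; u = 10.57/123.65 = 8.55%.
April: labor force = 109.75 + 14.01 = 123.76; u = 14.01/123.76 = 11.32%.
Change = 11.32% − 8.55% = +2.77 pp.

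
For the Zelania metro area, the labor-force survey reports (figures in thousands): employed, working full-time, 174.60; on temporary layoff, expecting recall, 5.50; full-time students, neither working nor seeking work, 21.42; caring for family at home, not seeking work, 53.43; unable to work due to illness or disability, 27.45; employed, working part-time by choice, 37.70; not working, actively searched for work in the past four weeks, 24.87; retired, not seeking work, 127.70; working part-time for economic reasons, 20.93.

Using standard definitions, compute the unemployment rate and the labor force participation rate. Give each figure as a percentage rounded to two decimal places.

Employed = 174.60 + 37.70 + 20.93 = 233.23 thousand (anyone who worked, including part-time for economic reasons, counts as employed).
Unemployed = 5.50 + 24.87 = 30.37 thousand (jobless and actively searching, or on temporary layoff).
Labor force = 233.23 + 30.37 = 263.60 thousand.
Not in labor force = 21.42 + 53.43 + 27.45 + 127.70 = 230.00 thousand (those not working and not actively searching are outside the labor force).
Civilian working-age population = 263.60 + 230.00 = 493.60 thousand.
Unemployment rate = 30.37 / 263.60 = 11.52%.
Labor force participation rate = 263.60 / 493.60 = 53.40%.

Unemployment rate ≈ 11.52%; labor force participation rate ≈ 53.40%.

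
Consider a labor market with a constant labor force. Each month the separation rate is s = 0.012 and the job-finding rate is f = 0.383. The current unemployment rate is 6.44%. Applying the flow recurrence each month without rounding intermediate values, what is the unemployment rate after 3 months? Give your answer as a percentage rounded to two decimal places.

Unemployment rate after three months ≈ 3.79%.

With a fixed labor force, u_{t+1} = u_t + s·(1−u_t) − f·u_t = u_t·(1−s−f) + s.
Here 1−s−f = 0.605 and s = 0.012.
u_1 = 0.064400 × 0.605 + 0.012 = 0.050962.
u_2 = 0.050962 × 0.605 + 0.012 = 0.042832.
u_3 = 0.042832 × 0.605 + 0.012 = 0.037913.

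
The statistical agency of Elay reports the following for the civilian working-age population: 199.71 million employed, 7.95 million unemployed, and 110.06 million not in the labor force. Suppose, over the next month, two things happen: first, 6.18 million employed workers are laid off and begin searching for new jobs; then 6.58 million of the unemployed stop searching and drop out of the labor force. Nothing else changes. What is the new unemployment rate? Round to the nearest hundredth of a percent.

New unemployment rate ≈ 3.75%.

Initially, labor force = 199.71 + 7.95 = 207.66 million, so u = 7.95/207.66 = 3.83%.
After the first change, employed falls and unemployed rises by 6.18; labor force unchanged → E = 193.53, U = 14.13, labor force = 207.66 million.
After the second change, unemployed and labor force both fall by 6.58 → E = 193.53, U = 7.55, labor force = 201.08 million.
New unemployment rate = 7.55 / 201.08 = 3.75%.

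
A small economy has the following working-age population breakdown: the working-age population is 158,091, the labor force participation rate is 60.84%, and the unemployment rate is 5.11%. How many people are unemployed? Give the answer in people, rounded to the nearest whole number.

About 4,915 are unemployed.

Labor force = 0.6084 × 158,091 = 96,183.
Unemployed = 0.0511 × 96,183 ≈ 4,915.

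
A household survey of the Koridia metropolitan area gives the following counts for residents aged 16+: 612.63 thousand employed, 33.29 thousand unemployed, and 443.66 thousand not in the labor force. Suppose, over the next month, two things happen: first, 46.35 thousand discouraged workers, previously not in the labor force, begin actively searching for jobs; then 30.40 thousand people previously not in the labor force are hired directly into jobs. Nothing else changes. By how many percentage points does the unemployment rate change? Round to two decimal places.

Initially, labor force = 612.63 + 33.29 = 645.92 thousand, so u = 33.29/645.92 = 5.15%.
After the first change, unemployed and labor force both rise by 46.35 → E = 612.63, U = 79.64, labor force = 692.27 thousand.
After the second change, employed and labor force both rise by 30.40; unemployed unchanged → E = 643.03, U = 79.64, labor force = 722.67 thousand.
New unemployment rate = 79.64 / 722.67 = 11.02%.
Change = 11.02% − 5.15% = +5.87 percentage points.

The unemployment rate changes by +5.87 percentage points.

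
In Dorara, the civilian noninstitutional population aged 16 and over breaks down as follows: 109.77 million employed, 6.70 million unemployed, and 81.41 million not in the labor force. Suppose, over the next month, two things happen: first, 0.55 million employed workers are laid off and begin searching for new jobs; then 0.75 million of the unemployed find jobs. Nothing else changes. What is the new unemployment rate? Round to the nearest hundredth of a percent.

New unemployment rate ≈ 5.58%.

Initially, labor force = 109.77 + 6.70 = 116.47 million, so u = 6.70/116.47 = 5.75%.
After the first change, employed falls and unemployed rises by 0.55; labor force unchanged → E = 109.22, U = 7.25, labor force = 116.47 million.
After the second change, unemployed falls and employed rises by 0.75; labor force unchanged → E = 109.97, U = 6.50, labor force = 116.47 million.
New unemployment rate = 6.50 / 116.47 = 5.58%.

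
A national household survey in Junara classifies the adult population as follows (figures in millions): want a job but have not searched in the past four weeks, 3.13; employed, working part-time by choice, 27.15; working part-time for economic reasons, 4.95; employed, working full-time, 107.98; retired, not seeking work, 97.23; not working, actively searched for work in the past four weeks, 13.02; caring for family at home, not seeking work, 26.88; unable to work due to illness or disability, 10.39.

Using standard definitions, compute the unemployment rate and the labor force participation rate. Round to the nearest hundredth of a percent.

Unemployment rate ≈ 8.50%; labor force participation rate ≈ 52.66%.

Employed = 27.15 + 4.95 + 107.98 = 140.08 million (anyone who worked, including part-time for economic reasons, counts as employed).
Unemployed = 13.02 million.
Labor force = 140.08 + 13.02 = 153.10 million.
Not in labor force = 3.13 + 97.23 + 26.88 + 10.39 = 137.63 million (those not working and not actively searching are outside the labor force — including those who want a job but have given up searching).
Civilian working-age population = 153.10 + 137.63 = 290.73 million.
Unemployment rate = 13.02 / 153.10 = 8.50%.
Labor force participation rate = 153.10 / 290.73 = 52.66%.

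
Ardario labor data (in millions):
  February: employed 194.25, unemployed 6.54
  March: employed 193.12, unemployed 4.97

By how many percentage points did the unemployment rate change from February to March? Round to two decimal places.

February: labor force = 194.25 + 6.54 = 200.79; u = 6.54/200.79 = 3.26%.
March: labor force = 193.12 + 4.97 = 198.09; u = 4.97/198.09 = 2.51%.
Change = 2.51% − 3.26% = −0.75 pp.

The unemployment rate changed by −0.75 percentage points.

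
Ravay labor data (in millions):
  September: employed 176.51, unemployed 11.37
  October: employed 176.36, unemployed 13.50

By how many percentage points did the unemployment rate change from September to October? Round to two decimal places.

The unemployment rate changed by +1.06 percentage points.

September: labor force = 176.51 + 11.37 = 187.88; u = 11.37/187.88 = 6.05%.
October: labor force = 176.36 + 13.50 = 189.86; u = 13.50/189.86 = 7.11%.
Change = 7.11% − 6.05% = +1.06 pp.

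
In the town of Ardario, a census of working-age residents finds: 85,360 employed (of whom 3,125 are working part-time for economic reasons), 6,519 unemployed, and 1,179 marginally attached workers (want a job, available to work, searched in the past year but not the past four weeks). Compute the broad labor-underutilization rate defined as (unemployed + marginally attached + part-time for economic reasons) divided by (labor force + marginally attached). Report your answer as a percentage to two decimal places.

Broad underutilization rate ≈ 11.63%.

Labor force = 85,360 + 6,519 = 91,879.
Numerator = 6,519 + 1,179 + 3,125 = 10,823.
Denominator = 91,879 + 1,179 = 93,058.
Broad rate = 10,823 / 93,058 = 11.63%.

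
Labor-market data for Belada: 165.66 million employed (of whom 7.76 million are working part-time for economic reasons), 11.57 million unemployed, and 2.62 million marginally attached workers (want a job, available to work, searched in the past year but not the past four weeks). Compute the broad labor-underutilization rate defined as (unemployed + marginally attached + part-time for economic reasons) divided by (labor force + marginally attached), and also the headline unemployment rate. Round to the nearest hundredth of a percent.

Broad underutilization rate ≈ 12.20%; headline unemployment rate ≈ 6.53%.

Labor force = 165.66 + 11.57 = 177.23 million.
Numerator = 11.57 + 2.62 + 7.76 = 21.95 million.
Denominator = 177.23 + 2.62 = 179.85 million.
Broad rate = 21.95 / 179.85 = 12.20%.
Headline unemployment rate = 11.57 / 177.23 = 6.53%.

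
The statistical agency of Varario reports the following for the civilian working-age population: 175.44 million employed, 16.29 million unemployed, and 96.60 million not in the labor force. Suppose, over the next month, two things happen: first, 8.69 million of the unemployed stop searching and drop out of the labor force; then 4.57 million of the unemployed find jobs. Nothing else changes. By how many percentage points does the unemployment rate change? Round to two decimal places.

The unemployment rate changes by −6.84 percentage points.

Initially, labor force = 175.44 + 16.29 = 191.73 million, so u = 16.29/191.73 = 8.50%.
After the first change, unemployed and labor force both fall by 8.69 → E = 175.44, U = 7.60, labor force = 183.04 million.
After the second change, unemployed falls and employed rises by 4.57; labor force unchanged → E = 180.01, U = 3.03, labor force = 183.04 million.
New unemployment rate = 3.03 / 183.04 = 1.66%.
Change = 1.66% − 8.50% = −6.84 percentage points.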